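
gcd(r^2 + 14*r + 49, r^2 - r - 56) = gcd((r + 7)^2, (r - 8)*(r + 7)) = r + 7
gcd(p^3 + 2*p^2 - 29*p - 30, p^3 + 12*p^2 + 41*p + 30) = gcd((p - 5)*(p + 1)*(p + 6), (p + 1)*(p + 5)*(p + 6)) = p^2 + 7*p + 6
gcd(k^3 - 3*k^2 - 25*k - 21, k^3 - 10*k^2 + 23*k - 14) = k - 7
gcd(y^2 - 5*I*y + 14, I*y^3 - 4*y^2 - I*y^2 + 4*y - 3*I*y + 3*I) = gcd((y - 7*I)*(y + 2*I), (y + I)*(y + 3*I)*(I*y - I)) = 1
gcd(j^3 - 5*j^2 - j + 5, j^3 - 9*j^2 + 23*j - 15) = j^2 - 6*j + 5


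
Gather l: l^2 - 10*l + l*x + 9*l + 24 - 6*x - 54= l^2 + l*(x - 1) - 6*x - 30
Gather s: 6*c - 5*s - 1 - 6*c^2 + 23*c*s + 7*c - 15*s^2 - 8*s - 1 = -6*c^2 + 13*c - 15*s^2 + s*(23*c - 13) - 2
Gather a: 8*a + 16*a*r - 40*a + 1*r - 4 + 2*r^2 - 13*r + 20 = a*(16*r - 32) + 2*r^2 - 12*r + 16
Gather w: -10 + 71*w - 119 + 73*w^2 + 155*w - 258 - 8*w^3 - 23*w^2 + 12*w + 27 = -8*w^3 + 50*w^2 + 238*w - 360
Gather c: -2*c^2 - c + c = -2*c^2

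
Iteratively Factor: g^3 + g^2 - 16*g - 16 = (g + 1)*(g^2 - 16) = (g - 4)*(g + 1)*(g + 4)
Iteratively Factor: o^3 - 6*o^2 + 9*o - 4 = (o - 1)*(o^2 - 5*o + 4) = (o - 4)*(o - 1)*(o - 1)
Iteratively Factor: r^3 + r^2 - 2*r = (r - 1)*(r^2 + 2*r) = r*(r - 1)*(r + 2)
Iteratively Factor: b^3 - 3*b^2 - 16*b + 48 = (b + 4)*(b^2 - 7*b + 12) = (b - 3)*(b + 4)*(b - 4)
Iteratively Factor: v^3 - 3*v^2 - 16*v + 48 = (v + 4)*(v^2 - 7*v + 12) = (v - 4)*(v + 4)*(v - 3)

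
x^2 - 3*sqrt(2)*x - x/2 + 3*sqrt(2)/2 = (x - 1/2)*(x - 3*sqrt(2))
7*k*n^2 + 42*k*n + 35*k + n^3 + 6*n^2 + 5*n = (7*k + n)*(n + 1)*(n + 5)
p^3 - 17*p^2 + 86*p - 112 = (p - 8)*(p - 7)*(p - 2)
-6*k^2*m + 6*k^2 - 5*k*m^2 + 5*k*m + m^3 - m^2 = (-6*k + m)*(k + m)*(m - 1)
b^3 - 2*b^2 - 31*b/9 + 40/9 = (b - 8/3)*(b - 1)*(b + 5/3)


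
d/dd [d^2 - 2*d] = 2*d - 2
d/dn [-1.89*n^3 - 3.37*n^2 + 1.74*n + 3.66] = -5.67*n^2 - 6.74*n + 1.74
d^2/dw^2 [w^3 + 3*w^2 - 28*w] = 6*w + 6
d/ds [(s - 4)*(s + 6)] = 2*s + 2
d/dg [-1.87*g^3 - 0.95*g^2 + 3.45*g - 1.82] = -5.61*g^2 - 1.9*g + 3.45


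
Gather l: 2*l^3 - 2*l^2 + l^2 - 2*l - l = 2*l^3 - l^2 - 3*l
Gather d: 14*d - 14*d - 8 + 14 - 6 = 0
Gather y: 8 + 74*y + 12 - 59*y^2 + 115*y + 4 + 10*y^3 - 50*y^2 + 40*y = 10*y^3 - 109*y^2 + 229*y + 24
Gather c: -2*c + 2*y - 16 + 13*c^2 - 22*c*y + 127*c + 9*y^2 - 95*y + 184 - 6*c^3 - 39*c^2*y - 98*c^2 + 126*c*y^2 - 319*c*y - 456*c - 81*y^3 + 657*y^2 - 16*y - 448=-6*c^3 + c^2*(-39*y - 85) + c*(126*y^2 - 341*y - 331) - 81*y^3 + 666*y^2 - 109*y - 280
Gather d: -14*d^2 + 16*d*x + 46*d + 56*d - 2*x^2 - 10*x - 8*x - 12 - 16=-14*d^2 + d*(16*x + 102) - 2*x^2 - 18*x - 28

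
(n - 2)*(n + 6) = n^2 + 4*n - 12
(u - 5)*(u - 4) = u^2 - 9*u + 20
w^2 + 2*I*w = w*(w + 2*I)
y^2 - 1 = (y - 1)*(y + 1)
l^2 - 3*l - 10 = (l - 5)*(l + 2)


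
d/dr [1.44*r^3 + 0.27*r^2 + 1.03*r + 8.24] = 4.32*r^2 + 0.54*r + 1.03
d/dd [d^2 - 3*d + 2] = 2*d - 3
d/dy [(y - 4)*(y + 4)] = 2*y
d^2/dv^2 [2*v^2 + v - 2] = 4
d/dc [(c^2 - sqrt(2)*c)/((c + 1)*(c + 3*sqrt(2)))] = (c*(-c + sqrt(2))*(c + 1) + c*(-c + sqrt(2))*(c + 3*sqrt(2)) + (c + 1)*(c + 3*sqrt(2))*(2*c - sqrt(2)))/((c + 1)^2*(c + 3*sqrt(2))^2)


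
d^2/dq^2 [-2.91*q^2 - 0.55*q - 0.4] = -5.82000000000000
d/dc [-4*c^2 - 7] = -8*c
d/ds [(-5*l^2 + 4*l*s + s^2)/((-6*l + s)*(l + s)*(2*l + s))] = (-128*l^4 - 54*l^3*s + 11*l^2*s^2 - 8*l*s^3 - s^4)/(144*l^6 + 384*l^5*s + 328*l^4*s^2 + 72*l^3*s^3 - 23*l^2*s^4 - 6*l*s^5 + s^6)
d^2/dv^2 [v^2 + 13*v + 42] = 2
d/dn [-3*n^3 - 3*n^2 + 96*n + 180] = -9*n^2 - 6*n + 96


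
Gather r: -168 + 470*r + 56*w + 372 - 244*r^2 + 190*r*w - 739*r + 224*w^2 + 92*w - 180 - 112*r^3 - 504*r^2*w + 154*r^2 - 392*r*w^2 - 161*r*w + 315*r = -112*r^3 + r^2*(-504*w - 90) + r*(-392*w^2 + 29*w + 46) + 224*w^2 + 148*w + 24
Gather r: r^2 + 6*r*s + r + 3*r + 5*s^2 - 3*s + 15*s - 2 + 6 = r^2 + r*(6*s + 4) + 5*s^2 + 12*s + 4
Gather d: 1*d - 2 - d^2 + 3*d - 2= -d^2 + 4*d - 4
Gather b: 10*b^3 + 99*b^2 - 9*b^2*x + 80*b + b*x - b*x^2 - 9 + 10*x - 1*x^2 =10*b^3 + b^2*(99 - 9*x) + b*(-x^2 + x + 80) - x^2 + 10*x - 9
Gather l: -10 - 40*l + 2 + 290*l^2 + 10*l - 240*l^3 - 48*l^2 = -240*l^3 + 242*l^2 - 30*l - 8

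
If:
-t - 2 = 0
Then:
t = -2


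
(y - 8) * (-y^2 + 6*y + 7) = -y^3 + 14*y^2 - 41*y - 56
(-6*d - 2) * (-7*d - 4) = 42*d^2 + 38*d + 8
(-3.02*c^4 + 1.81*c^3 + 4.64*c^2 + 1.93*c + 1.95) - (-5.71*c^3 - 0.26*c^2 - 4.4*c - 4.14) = -3.02*c^4 + 7.52*c^3 + 4.9*c^2 + 6.33*c + 6.09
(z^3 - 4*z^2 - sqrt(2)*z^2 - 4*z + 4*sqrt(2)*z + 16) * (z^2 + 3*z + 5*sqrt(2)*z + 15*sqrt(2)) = z^5 - z^4 + 4*sqrt(2)*z^4 - 26*z^3 - 4*sqrt(2)*z^3 - 68*sqrt(2)*z^2 + 14*z^2 + 20*sqrt(2)*z + 168*z + 240*sqrt(2)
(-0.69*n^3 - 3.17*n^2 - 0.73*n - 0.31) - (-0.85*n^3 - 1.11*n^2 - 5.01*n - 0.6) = 0.16*n^3 - 2.06*n^2 + 4.28*n + 0.29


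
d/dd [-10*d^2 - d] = -20*d - 1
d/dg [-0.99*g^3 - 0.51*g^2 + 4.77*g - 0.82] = -2.97*g^2 - 1.02*g + 4.77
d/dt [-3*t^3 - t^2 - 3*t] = -9*t^2 - 2*t - 3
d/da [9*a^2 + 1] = 18*a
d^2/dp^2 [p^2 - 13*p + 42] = 2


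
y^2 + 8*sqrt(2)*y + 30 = (y + 3*sqrt(2))*(y + 5*sqrt(2))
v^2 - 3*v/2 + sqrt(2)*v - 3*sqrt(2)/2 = (v - 3/2)*(v + sqrt(2))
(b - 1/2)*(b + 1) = b^2 + b/2 - 1/2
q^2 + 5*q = q*(q + 5)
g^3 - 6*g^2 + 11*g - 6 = (g - 3)*(g - 2)*(g - 1)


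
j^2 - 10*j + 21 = (j - 7)*(j - 3)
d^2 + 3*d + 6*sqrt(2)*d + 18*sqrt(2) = (d + 3)*(d + 6*sqrt(2))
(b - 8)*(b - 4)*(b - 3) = b^3 - 15*b^2 + 68*b - 96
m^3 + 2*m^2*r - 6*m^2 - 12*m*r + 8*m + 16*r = (m - 4)*(m - 2)*(m + 2*r)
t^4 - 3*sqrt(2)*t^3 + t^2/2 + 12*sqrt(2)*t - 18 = (t - 2)*(t + 2)*(t - 3*sqrt(2)/2)^2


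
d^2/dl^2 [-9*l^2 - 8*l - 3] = -18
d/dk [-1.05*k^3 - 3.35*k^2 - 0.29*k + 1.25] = -3.15*k^2 - 6.7*k - 0.29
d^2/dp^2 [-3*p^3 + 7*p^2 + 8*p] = 14 - 18*p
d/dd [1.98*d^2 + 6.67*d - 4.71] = 3.96*d + 6.67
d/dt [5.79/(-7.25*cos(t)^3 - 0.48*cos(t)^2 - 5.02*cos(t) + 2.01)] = (125.9325*sin(t)^2 - 5.5584*cos(t) - 154.9983)*sin(t)/(7.25*cos(t)^3 + 0.48*cos(t)^2 + 5.02*cos(t) - 2.01)^2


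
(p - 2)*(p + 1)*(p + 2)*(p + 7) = p^4 + 8*p^3 + 3*p^2 - 32*p - 28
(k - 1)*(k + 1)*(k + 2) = k^3 + 2*k^2 - k - 2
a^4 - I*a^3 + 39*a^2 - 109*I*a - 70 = (a - 5*I)*(a - 2*I)*(a - I)*(a + 7*I)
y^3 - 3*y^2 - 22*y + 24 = (y - 6)*(y - 1)*(y + 4)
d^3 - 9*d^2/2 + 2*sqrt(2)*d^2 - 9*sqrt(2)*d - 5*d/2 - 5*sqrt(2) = (d - 5)*(d + 1/2)*(d + 2*sqrt(2))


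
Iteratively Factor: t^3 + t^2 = (t)*(t^2 + t) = t^2*(t + 1)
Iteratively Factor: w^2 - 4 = (w + 2)*(w - 2)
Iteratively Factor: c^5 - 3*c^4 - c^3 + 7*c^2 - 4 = (c + 1)*(c^4 - 4*c^3 + 3*c^2 + 4*c - 4) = (c - 1)*(c + 1)*(c^3 - 3*c^2 + 4) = (c - 1)*(c + 1)^2*(c^2 - 4*c + 4) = (c - 2)*(c - 1)*(c + 1)^2*(c - 2)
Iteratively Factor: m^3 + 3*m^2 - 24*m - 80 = (m - 5)*(m^2 + 8*m + 16) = (m - 5)*(m + 4)*(m + 4)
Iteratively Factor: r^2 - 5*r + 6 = (r - 2)*(r - 3)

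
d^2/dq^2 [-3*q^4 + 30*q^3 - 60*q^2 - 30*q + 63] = -36*q^2 + 180*q - 120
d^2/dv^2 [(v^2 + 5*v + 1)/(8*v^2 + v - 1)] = 6*(104*v^3 + 72*v^2 + 48*v + 5)/(512*v^6 + 192*v^5 - 168*v^4 - 47*v^3 + 21*v^2 + 3*v - 1)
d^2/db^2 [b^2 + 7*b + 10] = 2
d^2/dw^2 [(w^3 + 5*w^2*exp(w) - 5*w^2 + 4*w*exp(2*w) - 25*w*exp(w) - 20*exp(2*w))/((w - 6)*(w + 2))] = (5*w^6*exp(w) + 16*w^5*exp(2*w) - 65*w^5*exp(w) - 224*w^4*exp(2*w) + 170*w^4*exp(w) + 744*w^3*exp(2*w) + 390*w^3*exp(w) + 16*w^3 + 1096*w^2*exp(2*w) + 120*w^2*exp(w) - 72*w^2 - 4480*w*exp(2*w) - 4920*w*exp(w) + 864*w - 6880*exp(2*w) - 3360*exp(w) - 1440)/(w^6 - 12*w^5 + 12*w^4 + 224*w^3 - 144*w^2 - 1728*w - 1728)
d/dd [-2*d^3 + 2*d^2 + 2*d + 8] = -6*d^2 + 4*d + 2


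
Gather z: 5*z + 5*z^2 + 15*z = 5*z^2 + 20*z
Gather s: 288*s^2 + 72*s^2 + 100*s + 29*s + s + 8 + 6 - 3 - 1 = 360*s^2 + 130*s + 10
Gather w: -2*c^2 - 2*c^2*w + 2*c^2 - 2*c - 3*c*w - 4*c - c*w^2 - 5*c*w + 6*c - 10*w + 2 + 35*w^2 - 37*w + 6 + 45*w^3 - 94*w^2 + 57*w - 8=45*w^3 + w^2*(-c - 59) + w*(-2*c^2 - 8*c + 10)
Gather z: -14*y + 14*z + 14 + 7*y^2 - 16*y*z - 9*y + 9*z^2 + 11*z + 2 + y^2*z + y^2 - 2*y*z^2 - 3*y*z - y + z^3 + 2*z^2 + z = 8*y^2 - 24*y + z^3 + z^2*(11 - 2*y) + z*(y^2 - 19*y + 26) + 16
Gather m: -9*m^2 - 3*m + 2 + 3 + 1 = -9*m^2 - 3*m + 6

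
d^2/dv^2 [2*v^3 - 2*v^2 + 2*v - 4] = 12*v - 4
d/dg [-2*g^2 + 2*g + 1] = 2 - 4*g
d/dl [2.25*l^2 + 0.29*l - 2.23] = 4.5*l + 0.29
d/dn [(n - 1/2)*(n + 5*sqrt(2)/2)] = 2*n - 1/2 + 5*sqrt(2)/2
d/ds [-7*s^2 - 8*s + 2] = -14*s - 8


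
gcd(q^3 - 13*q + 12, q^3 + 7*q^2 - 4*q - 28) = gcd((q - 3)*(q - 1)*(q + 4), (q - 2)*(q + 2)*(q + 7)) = 1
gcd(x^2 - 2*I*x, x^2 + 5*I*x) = x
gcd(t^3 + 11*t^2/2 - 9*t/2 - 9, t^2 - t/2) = 1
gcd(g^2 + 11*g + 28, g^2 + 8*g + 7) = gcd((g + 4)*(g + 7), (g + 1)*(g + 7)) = g + 7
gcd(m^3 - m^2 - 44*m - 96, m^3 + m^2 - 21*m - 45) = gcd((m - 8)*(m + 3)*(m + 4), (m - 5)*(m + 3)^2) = m + 3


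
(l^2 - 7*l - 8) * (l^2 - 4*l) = l^4 - 11*l^3 + 20*l^2 + 32*l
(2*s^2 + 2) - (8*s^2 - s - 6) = -6*s^2 + s + 8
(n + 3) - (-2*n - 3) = 3*n + 6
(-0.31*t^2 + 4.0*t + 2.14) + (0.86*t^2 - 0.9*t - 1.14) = 0.55*t^2 + 3.1*t + 1.0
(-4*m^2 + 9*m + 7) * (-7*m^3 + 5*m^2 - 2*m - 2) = 28*m^5 - 83*m^4 + 4*m^3 + 25*m^2 - 32*m - 14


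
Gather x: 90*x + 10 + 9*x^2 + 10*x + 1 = 9*x^2 + 100*x + 11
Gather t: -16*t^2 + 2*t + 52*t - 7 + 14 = -16*t^2 + 54*t + 7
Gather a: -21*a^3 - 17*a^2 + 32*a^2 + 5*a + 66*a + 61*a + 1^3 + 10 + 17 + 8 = -21*a^3 + 15*a^2 + 132*a + 36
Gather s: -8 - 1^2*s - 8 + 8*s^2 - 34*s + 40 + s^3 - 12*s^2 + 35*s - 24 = s^3 - 4*s^2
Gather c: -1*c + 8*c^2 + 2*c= 8*c^2 + c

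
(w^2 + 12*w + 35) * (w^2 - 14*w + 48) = w^4 - 2*w^3 - 85*w^2 + 86*w + 1680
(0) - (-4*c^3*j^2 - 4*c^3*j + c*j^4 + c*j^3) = 4*c^3*j^2 + 4*c^3*j - c*j^4 - c*j^3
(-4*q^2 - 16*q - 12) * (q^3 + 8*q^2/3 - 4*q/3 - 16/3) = -4*q^5 - 80*q^4/3 - 148*q^3/3 + 32*q^2/3 + 304*q/3 + 64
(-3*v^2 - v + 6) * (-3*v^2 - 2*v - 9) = 9*v^4 + 9*v^3 + 11*v^2 - 3*v - 54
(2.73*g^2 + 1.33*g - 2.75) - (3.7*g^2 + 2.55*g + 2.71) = -0.97*g^2 - 1.22*g - 5.46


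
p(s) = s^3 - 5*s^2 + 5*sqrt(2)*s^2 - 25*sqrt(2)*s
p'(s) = 3*s^2 - 10*s + 10*sqrt(2)*s - 25*sqrt(2)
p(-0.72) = 26.16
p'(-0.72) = -36.78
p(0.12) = -4.21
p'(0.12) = -34.82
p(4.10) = -41.22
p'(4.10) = 32.06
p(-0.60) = 21.74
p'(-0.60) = -36.76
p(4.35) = -32.29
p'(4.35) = 39.43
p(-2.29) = 79.82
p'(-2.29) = -29.11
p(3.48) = -55.81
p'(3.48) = 15.39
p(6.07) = 85.35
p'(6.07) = 100.32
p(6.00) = 78.43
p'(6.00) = 97.50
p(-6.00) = 70.69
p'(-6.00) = 47.79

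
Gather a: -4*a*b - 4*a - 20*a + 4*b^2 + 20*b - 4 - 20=a*(-4*b - 24) + 4*b^2 + 20*b - 24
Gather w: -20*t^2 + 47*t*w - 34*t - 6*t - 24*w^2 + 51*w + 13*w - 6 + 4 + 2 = -20*t^2 - 40*t - 24*w^2 + w*(47*t + 64)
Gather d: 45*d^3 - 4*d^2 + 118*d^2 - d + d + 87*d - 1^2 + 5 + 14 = 45*d^3 + 114*d^2 + 87*d + 18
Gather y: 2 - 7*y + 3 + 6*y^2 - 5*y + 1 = 6*y^2 - 12*y + 6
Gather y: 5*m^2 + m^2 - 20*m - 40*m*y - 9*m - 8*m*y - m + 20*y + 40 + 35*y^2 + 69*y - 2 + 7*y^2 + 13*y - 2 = 6*m^2 - 30*m + 42*y^2 + y*(102 - 48*m) + 36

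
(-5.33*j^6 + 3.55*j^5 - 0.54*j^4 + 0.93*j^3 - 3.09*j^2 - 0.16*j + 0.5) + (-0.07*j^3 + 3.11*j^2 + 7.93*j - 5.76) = -5.33*j^6 + 3.55*j^5 - 0.54*j^4 + 0.86*j^3 + 0.02*j^2 + 7.77*j - 5.26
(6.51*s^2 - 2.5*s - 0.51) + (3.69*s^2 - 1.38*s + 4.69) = 10.2*s^2 - 3.88*s + 4.18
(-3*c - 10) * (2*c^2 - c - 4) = -6*c^3 - 17*c^2 + 22*c + 40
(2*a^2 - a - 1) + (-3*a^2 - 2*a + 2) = -a^2 - 3*a + 1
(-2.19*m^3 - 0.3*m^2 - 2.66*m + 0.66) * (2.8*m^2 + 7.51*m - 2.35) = -6.132*m^5 - 17.2869*m^4 - 4.5545*m^3 - 17.4236*m^2 + 11.2076*m - 1.551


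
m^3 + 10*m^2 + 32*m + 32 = (m + 2)*(m + 4)^2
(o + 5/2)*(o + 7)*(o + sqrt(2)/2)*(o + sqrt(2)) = o^4 + 3*sqrt(2)*o^3/2 + 19*o^3/2 + 37*o^2/2 + 57*sqrt(2)*o^2/4 + 19*o/2 + 105*sqrt(2)*o/4 + 35/2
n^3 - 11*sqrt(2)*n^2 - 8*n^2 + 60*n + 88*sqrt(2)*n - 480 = (n - 8)*(n - 6*sqrt(2))*(n - 5*sqrt(2))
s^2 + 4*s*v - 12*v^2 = (s - 2*v)*(s + 6*v)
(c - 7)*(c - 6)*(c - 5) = c^3 - 18*c^2 + 107*c - 210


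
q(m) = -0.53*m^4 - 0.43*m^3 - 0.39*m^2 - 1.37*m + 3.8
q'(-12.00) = 3485.59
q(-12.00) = -10282.96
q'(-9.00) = 1446.64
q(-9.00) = -3179.32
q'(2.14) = -29.72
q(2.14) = -16.25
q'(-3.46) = 73.70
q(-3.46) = -54.28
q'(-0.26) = -1.22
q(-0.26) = 4.13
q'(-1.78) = 7.89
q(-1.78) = 2.11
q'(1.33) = -9.68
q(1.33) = -1.38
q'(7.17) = -854.72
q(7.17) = -1585.29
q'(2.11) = -28.67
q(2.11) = -15.37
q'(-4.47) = 165.69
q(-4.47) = -171.06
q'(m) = -2.12*m^3 - 1.29*m^2 - 0.78*m - 1.37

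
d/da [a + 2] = 1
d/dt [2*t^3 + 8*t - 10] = 6*t^2 + 8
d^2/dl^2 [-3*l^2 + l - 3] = -6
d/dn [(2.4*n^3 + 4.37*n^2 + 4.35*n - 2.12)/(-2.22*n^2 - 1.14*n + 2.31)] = (-5.328*n^4 - 5.472*n^3 + 21.3072*n^2 + 10.7766*n + 7.6317)/(4.9284*n^4 + 5.0616*n^3 - 8.9568*n^2 - 5.2668*n + 5.3361)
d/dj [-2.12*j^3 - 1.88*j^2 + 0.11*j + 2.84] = -6.36*j^2 - 3.76*j + 0.11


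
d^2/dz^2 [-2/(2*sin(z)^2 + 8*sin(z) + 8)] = 2*(2*sin(z)^2 - 2*sin(z) - 3)/(sin(z) + 2)^4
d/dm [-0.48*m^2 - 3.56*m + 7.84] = -0.96*m - 3.56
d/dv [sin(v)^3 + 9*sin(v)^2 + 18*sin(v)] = 3*(sin(v)^2 + 6*sin(v) + 6)*cos(v)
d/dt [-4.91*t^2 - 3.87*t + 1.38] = -9.82*t - 3.87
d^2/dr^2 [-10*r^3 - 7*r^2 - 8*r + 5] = -60*r - 14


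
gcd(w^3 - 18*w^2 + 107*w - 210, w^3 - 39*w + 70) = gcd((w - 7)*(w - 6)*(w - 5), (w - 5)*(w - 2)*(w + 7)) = w - 5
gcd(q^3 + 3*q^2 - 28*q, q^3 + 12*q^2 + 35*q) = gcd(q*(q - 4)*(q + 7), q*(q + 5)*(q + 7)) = q^2 + 7*q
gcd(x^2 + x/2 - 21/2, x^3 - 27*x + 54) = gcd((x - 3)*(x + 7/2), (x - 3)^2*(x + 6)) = x - 3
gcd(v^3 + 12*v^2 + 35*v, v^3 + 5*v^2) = v^2 + 5*v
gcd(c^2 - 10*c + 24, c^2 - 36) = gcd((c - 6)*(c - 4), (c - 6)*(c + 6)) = c - 6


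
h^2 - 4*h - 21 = (h - 7)*(h + 3)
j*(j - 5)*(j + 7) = j^3 + 2*j^2 - 35*j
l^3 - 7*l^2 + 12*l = l*(l - 4)*(l - 3)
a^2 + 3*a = a*(a + 3)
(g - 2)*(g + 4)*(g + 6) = g^3 + 8*g^2 + 4*g - 48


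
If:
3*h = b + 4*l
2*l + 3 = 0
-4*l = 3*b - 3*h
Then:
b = 0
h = -2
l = -3/2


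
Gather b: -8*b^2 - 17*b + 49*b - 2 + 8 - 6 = -8*b^2 + 32*b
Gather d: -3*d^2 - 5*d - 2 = -3*d^2 - 5*d - 2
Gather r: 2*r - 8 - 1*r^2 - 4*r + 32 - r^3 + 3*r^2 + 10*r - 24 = -r^3 + 2*r^2 + 8*r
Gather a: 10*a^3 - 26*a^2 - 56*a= 10*a^3 - 26*a^2 - 56*a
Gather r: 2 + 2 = 4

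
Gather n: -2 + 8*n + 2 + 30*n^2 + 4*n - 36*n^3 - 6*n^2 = -36*n^3 + 24*n^2 + 12*n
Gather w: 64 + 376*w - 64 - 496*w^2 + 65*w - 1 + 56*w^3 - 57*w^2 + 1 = 56*w^3 - 553*w^2 + 441*w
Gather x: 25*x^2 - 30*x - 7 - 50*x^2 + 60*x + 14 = -25*x^2 + 30*x + 7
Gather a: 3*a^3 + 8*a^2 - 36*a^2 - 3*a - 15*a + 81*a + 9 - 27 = 3*a^3 - 28*a^2 + 63*a - 18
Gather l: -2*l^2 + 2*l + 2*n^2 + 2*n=-2*l^2 + 2*l + 2*n^2 + 2*n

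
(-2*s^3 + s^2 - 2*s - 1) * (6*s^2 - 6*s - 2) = -12*s^5 + 18*s^4 - 14*s^3 + 4*s^2 + 10*s + 2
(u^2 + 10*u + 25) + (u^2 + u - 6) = 2*u^2 + 11*u + 19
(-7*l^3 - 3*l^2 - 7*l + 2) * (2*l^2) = -14*l^5 - 6*l^4 - 14*l^3 + 4*l^2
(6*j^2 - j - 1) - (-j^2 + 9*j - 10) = 7*j^2 - 10*j + 9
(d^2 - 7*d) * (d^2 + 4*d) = d^4 - 3*d^3 - 28*d^2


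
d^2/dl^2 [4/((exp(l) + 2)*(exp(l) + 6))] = 16*(exp(3*l) + 6*exp(2*l) + 4*exp(l) - 24)*exp(l)/(exp(6*l) + 24*exp(5*l) + 228*exp(4*l) + 1088*exp(3*l) + 2736*exp(2*l) + 3456*exp(l) + 1728)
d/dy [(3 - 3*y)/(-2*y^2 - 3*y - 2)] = 3*(-2*y^2 + 4*y + 5)/(4*y^4 + 12*y^3 + 17*y^2 + 12*y + 4)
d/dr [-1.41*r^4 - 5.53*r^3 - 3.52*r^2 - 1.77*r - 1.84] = -5.64*r^3 - 16.59*r^2 - 7.04*r - 1.77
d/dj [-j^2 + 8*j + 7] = 8 - 2*j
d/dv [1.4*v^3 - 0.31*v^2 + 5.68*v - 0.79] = 4.2*v^2 - 0.62*v + 5.68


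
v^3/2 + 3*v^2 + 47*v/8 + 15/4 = (v/2 + 1)*(v + 3/2)*(v + 5/2)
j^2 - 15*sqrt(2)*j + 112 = (j - 8*sqrt(2))*(j - 7*sqrt(2))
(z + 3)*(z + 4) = z^2 + 7*z + 12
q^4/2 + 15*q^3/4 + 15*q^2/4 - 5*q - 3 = (q/2 + 1)*(q - 1)*(q + 1/2)*(q + 6)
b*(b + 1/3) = b^2 + b/3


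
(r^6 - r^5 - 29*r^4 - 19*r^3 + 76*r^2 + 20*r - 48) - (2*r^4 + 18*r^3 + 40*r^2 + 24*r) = r^6 - r^5 - 31*r^4 - 37*r^3 + 36*r^2 - 4*r - 48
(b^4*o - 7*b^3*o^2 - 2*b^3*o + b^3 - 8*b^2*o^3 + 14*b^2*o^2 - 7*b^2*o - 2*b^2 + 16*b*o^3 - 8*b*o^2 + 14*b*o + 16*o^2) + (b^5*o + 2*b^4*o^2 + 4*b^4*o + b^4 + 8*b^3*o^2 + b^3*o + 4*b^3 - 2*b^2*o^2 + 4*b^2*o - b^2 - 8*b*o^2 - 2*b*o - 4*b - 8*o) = b^5*o + 2*b^4*o^2 + 5*b^4*o + b^4 + b^3*o^2 - b^3*o + 5*b^3 - 8*b^2*o^3 + 12*b^2*o^2 - 3*b^2*o - 3*b^2 + 16*b*o^3 - 16*b*o^2 + 12*b*o - 4*b + 16*o^2 - 8*o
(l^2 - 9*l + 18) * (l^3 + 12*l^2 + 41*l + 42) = l^5 + 3*l^4 - 49*l^3 - 111*l^2 + 360*l + 756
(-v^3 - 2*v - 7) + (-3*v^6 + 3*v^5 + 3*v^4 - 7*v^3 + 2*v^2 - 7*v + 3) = -3*v^6 + 3*v^5 + 3*v^4 - 8*v^3 + 2*v^2 - 9*v - 4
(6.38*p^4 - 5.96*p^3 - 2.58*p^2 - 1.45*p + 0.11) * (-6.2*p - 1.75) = -39.556*p^5 + 25.787*p^4 + 26.426*p^3 + 13.505*p^2 + 1.8555*p - 0.1925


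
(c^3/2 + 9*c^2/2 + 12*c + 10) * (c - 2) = c^4/2 + 7*c^3/2 + 3*c^2 - 14*c - 20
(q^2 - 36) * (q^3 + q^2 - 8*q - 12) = q^5 + q^4 - 44*q^3 - 48*q^2 + 288*q + 432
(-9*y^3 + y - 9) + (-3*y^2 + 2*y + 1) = -9*y^3 - 3*y^2 + 3*y - 8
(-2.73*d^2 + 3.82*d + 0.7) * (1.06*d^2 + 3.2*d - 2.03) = -2.8938*d^4 - 4.6868*d^3 + 18.5079*d^2 - 5.5146*d - 1.421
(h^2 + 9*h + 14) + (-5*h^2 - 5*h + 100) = -4*h^2 + 4*h + 114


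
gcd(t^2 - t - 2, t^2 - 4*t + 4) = t - 2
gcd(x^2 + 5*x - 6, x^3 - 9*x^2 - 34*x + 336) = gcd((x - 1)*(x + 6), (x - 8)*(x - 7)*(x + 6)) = x + 6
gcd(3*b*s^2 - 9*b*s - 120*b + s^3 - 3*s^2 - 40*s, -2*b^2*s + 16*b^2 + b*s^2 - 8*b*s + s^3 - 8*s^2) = s - 8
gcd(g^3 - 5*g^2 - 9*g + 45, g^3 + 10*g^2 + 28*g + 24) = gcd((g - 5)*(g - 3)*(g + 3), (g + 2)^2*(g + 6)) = 1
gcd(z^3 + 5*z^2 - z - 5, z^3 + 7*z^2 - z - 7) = z^2 - 1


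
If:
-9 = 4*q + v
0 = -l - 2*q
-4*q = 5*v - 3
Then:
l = 6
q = -3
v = 3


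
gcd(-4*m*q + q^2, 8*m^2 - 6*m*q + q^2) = -4*m + q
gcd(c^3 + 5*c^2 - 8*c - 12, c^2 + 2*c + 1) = c + 1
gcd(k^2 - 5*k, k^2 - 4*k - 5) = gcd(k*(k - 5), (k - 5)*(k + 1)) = k - 5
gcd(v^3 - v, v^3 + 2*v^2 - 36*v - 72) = 1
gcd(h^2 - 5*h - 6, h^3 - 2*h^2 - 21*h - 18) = h^2 - 5*h - 6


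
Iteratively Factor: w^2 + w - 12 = (w + 4)*(w - 3)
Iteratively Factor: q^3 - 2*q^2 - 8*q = (q)*(q^2 - 2*q - 8) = q*(q - 4)*(q + 2)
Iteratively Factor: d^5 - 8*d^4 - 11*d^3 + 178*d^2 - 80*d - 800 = (d - 5)*(d^4 - 3*d^3 - 26*d^2 + 48*d + 160) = (d - 5)*(d + 4)*(d^3 - 7*d^2 + 2*d + 40) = (d - 5)*(d - 4)*(d + 4)*(d^2 - 3*d - 10) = (d - 5)*(d - 4)*(d + 2)*(d + 4)*(d - 5)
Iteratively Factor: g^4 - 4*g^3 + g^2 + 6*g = (g - 3)*(g^3 - g^2 - 2*g) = g*(g - 3)*(g^2 - g - 2) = g*(g - 3)*(g - 2)*(g + 1)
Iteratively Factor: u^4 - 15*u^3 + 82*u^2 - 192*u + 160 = (u - 4)*(u^3 - 11*u^2 + 38*u - 40) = (u - 4)*(u - 2)*(u^2 - 9*u + 20) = (u - 4)^2*(u - 2)*(u - 5)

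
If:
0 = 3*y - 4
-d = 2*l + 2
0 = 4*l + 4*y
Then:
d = 2/3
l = -4/3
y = 4/3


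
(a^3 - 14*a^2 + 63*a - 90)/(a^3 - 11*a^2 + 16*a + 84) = (a^2 - 8*a + 15)/(a^2 - 5*a - 14)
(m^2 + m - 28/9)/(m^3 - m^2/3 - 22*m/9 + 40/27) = 3*(3*m + 7)/(9*m^2 + 9*m - 10)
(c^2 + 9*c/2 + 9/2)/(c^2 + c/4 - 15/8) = 4*(c + 3)/(4*c - 5)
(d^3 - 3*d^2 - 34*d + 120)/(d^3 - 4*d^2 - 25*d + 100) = (d + 6)/(d + 5)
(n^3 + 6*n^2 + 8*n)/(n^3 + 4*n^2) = (n + 2)/n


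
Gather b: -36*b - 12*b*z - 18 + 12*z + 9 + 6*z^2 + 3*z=b*(-12*z - 36) + 6*z^2 + 15*z - 9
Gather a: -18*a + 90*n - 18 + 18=-18*a + 90*n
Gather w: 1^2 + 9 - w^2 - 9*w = -w^2 - 9*w + 10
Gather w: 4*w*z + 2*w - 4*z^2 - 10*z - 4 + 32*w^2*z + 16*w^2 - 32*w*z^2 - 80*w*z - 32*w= w^2*(32*z + 16) + w*(-32*z^2 - 76*z - 30) - 4*z^2 - 10*z - 4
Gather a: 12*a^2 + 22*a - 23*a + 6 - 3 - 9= 12*a^2 - a - 6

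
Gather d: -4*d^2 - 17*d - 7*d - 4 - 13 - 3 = -4*d^2 - 24*d - 20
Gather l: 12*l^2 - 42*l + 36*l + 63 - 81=12*l^2 - 6*l - 18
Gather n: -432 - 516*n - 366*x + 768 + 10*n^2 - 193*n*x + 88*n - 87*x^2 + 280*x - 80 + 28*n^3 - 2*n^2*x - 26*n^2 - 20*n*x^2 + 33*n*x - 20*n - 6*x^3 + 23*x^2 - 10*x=28*n^3 + n^2*(-2*x - 16) + n*(-20*x^2 - 160*x - 448) - 6*x^3 - 64*x^2 - 96*x + 256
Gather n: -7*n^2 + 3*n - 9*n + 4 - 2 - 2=-7*n^2 - 6*n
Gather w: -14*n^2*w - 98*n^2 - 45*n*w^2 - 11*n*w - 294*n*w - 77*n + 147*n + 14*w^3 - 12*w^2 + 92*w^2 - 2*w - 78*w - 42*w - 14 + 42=-98*n^2 + 70*n + 14*w^3 + w^2*(80 - 45*n) + w*(-14*n^2 - 305*n - 122) + 28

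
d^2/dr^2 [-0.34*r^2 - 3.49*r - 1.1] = -0.680000000000000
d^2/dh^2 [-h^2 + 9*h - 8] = -2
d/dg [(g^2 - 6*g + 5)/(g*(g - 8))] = 2*(-g^2 - 5*g + 20)/(g^2*(g^2 - 16*g + 64))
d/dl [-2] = 0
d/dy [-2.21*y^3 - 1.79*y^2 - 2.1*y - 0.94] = -6.63*y^2 - 3.58*y - 2.1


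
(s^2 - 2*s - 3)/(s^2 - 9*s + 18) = (s + 1)/(s - 6)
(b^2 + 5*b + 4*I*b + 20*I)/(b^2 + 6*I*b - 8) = (b + 5)/(b + 2*I)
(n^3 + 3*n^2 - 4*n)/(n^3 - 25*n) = (n^2 + 3*n - 4)/(n^2 - 25)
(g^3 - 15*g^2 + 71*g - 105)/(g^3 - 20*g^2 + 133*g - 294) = (g^2 - 8*g + 15)/(g^2 - 13*g + 42)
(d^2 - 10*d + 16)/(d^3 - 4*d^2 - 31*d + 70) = (d - 8)/(d^2 - 2*d - 35)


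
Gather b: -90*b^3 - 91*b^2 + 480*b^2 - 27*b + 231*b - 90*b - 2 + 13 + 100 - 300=-90*b^3 + 389*b^2 + 114*b - 189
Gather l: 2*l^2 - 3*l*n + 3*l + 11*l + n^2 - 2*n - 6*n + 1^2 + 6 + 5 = 2*l^2 + l*(14 - 3*n) + n^2 - 8*n + 12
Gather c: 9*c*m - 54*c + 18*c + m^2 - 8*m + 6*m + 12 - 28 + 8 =c*(9*m - 36) + m^2 - 2*m - 8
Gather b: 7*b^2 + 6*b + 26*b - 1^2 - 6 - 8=7*b^2 + 32*b - 15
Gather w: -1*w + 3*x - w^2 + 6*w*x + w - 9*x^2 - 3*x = -w^2 + 6*w*x - 9*x^2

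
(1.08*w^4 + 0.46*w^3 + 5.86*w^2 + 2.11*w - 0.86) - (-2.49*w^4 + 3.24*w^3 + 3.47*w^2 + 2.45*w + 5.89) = 3.57*w^4 - 2.78*w^3 + 2.39*w^2 - 0.34*w - 6.75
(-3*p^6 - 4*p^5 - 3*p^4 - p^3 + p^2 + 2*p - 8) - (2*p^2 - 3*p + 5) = -3*p^6 - 4*p^5 - 3*p^4 - p^3 - p^2 + 5*p - 13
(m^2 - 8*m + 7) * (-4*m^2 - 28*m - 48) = -4*m^4 + 4*m^3 + 148*m^2 + 188*m - 336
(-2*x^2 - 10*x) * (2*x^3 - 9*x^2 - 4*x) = -4*x^5 - 2*x^4 + 98*x^3 + 40*x^2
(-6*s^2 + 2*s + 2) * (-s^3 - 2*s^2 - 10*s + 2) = 6*s^5 + 10*s^4 + 54*s^3 - 36*s^2 - 16*s + 4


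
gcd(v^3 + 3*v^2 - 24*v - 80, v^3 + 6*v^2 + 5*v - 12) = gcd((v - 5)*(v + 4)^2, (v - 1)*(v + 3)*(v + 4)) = v + 4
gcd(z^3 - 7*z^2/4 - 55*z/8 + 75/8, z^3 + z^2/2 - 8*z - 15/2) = z^2 - z/2 - 15/2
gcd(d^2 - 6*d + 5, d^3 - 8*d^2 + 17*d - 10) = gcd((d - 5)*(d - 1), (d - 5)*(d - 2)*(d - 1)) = d^2 - 6*d + 5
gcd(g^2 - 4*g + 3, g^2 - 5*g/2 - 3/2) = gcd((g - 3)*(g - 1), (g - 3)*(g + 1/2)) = g - 3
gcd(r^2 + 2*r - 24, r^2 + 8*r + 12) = r + 6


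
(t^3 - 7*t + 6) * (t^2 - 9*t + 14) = t^5 - 9*t^4 + 7*t^3 + 69*t^2 - 152*t + 84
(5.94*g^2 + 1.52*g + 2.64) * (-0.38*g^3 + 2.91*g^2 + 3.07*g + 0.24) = -2.2572*g^5 + 16.7078*g^4 + 21.6558*g^3 + 13.7744*g^2 + 8.4696*g + 0.6336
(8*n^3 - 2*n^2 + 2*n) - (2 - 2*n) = 8*n^3 - 2*n^2 + 4*n - 2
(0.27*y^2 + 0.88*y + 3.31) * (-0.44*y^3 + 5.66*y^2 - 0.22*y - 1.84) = -0.1188*y^5 + 1.141*y^4 + 3.465*y^3 + 18.0442*y^2 - 2.3474*y - 6.0904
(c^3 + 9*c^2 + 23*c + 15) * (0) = 0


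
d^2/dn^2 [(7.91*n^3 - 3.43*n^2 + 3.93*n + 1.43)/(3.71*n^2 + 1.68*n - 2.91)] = (-1.13686837721616e-13*n^5 + 1.13686837721616e-13*n^4 + 366.387504*n^3 - 336.110208*n^2 + 709.945488*n + 19.283712)/(51.064811*n^6 + 69.371064*n^5 - 88.747281*n^4 - 104.083056*n^3 + 69.610401*n^2 + 42.679224*n - 24.642171)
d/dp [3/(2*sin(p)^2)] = -3*cos(p)/sin(p)^3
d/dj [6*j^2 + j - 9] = 12*j + 1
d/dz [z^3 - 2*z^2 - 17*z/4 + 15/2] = 3*z^2 - 4*z - 17/4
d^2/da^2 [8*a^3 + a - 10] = 48*a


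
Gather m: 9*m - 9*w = 9*m - 9*w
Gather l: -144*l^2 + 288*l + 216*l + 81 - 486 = -144*l^2 + 504*l - 405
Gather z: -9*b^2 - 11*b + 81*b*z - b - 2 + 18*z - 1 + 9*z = -9*b^2 - 12*b + z*(81*b + 27) - 3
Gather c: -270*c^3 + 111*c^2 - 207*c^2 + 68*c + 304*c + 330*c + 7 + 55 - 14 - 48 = -270*c^3 - 96*c^2 + 702*c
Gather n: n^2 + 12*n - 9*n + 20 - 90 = n^2 + 3*n - 70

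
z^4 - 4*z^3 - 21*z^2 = z^2*(z - 7)*(z + 3)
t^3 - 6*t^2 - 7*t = t*(t - 7)*(t + 1)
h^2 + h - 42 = (h - 6)*(h + 7)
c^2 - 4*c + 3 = (c - 3)*(c - 1)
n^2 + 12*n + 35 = (n + 5)*(n + 7)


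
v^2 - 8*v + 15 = (v - 5)*(v - 3)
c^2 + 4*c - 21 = (c - 3)*(c + 7)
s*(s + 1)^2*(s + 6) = s^4 + 8*s^3 + 13*s^2 + 6*s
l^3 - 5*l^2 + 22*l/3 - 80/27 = (l - 8/3)*(l - 5/3)*(l - 2/3)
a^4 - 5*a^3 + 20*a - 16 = (a - 4)*(a - 2)*(a - 1)*(a + 2)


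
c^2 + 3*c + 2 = (c + 1)*(c + 2)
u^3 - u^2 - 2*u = u*(u - 2)*(u + 1)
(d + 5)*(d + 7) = d^2 + 12*d + 35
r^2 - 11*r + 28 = (r - 7)*(r - 4)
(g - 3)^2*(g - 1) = g^3 - 7*g^2 + 15*g - 9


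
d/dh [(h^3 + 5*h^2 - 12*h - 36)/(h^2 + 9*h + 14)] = (h^2 + 14*h + 39)/(h^2 + 14*h + 49)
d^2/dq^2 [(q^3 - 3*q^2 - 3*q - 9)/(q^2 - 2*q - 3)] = 4*(-q^3 - 18*q^2 + 27*q - 36)/(q^6 - 6*q^5 + 3*q^4 + 28*q^3 - 9*q^2 - 54*q - 27)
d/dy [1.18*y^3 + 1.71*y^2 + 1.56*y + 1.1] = 3.54*y^2 + 3.42*y + 1.56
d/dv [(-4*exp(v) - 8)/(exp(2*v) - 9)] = 4*(2*(exp(v) + 2)*exp(v) - exp(2*v) + 9)*exp(v)/(exp(2*v) - 9)^2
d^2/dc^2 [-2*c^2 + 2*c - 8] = -4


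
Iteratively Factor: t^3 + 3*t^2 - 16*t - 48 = (t + 3)*(t^2 - 16) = (t - 4)*(t + 3)*(t + 4)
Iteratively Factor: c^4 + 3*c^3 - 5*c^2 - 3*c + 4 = (c + 1)*(c^3 + 2*c^2 - 7*c + 4) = (c - 1)*(c + 1)*(c^2 + 3*c - 4) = (c - 1)^2*(c + 1)*(c + 4)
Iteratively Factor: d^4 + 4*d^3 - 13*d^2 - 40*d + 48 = (d + 4)*(d^3 - 13*d + 12) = (d - 3)*(d + 4)*(d^2 + 3*d - 4) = (d - 3)*(d + 4)^2*(d - 1)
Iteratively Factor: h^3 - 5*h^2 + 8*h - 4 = (h - 2)*(h^2 - 3*h + 2) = (h - 2)^2*(h - 1)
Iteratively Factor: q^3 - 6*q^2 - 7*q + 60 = (q + 3)*(q^2 - 9*q + 20) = (q - 4)*(q + 3)*(q - 5)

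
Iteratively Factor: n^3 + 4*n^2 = (n)*(n^2 + 4*n) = n^2*(n + 4)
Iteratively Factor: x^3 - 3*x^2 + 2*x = (x)*(x^2 - 3*x + 2) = x*(x - 1)*(x - 2)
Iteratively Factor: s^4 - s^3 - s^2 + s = (s - 1)*(s^3 - s) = (s - 1)^2*(s^2 + s) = (s - 1)^2*(s + 1)*(s)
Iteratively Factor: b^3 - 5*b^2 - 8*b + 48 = (b - 4)*(b^2 - b - 12) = (b - 4)^2*(b + 3)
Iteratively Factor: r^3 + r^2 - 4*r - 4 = (r - 2)*(r^2 + 3*r + 2) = (r - 2)*(r + 2)*(r + 1)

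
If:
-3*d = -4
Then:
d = 4/3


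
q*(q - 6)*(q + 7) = q^3 + q^2 - 42*q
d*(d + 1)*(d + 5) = d^3 + 6*d^2 + 5*d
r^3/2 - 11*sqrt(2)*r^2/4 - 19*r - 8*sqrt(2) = (r/2 + sqrt(2))*(r - 8*sqrt(2))*(r + sqrt(2)/2)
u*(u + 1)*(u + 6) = u^3 + 7*u^2 + 6*u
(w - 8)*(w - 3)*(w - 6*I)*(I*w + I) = I*w^4 + 6*w^3 - 10*I*w^3 - 60*w^2 + 13*I*w^2 + 78*w + 24*I*w + 144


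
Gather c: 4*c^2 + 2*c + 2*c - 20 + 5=4*c^2 + 4*c - 15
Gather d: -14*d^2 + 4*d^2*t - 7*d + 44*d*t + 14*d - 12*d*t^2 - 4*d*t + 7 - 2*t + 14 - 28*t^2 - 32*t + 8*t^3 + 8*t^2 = d^2*(4*t - 14) + d*(-12*t^2 + 40*t + 7) + 8*t^3 - 20*t^2 - 34*t + 21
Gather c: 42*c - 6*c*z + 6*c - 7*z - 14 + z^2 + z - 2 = c*(48 - 6*z) + z^2 - 6*z - 16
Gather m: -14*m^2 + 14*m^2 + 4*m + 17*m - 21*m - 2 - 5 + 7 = 0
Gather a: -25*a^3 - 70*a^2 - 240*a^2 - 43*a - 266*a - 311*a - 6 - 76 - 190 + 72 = -25*a^3 - 310*a^2 - 620*a - 200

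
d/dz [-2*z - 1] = -2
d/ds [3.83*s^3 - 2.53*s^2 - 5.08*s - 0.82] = 11.49*s^2 - 5.06*s - 5.08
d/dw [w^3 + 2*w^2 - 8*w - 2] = 3*w^2 + 4*w - 8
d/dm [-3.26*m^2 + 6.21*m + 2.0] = 6.21 - 6.52*m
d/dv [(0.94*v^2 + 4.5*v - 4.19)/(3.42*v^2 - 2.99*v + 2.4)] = (-18.2006*v^2 + 33.1716*v - 1.7281)/(11.6964*v^4 - 20.4516*v^3 + 25.3561*v^2 - 14.352*v + 5.76)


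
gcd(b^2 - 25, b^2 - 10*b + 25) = b - 5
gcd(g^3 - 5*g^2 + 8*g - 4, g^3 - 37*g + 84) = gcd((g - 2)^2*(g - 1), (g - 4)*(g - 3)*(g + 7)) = 1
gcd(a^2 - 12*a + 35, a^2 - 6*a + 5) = a - 5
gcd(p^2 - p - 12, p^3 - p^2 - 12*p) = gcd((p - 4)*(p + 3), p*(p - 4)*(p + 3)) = p^2 - p - 12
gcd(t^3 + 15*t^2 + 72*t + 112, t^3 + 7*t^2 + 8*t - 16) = t^2 + 8*t + 16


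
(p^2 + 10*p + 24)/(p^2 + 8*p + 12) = (p + 4)/(p + 2)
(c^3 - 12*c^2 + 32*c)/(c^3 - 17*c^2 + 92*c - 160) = c/(c - 5)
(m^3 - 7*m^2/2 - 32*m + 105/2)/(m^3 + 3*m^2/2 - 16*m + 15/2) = (2*m^2 - 17*m + 21)/(2*m^2 - 7*m + 3)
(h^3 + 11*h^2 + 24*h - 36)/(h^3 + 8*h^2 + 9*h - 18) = (h + 6)/(h + 3)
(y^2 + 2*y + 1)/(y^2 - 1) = (y + 1)/(y - 1)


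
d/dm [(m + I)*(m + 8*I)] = 2*m + 9*I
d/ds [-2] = 0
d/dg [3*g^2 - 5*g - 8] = 6*g - 5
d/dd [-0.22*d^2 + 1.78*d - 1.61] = 1.78 - 0.44*d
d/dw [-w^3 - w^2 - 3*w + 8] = -3*w^2 - 2*w - 3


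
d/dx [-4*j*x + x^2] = -4*j + 2*x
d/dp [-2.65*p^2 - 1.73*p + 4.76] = -5.3*p - 1.73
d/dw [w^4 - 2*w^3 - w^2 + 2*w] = 4*w^3 - 6*w^2 - 2*w + 2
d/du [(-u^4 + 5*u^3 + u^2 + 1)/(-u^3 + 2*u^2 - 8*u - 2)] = (u^6 - 4*u^5 + 35*u^4 - 72*u^3 - 35*u^2 - 8*u + 8)/(u^6 - 4*u^5 + 20*u^4 - 28*u^3 + 56*u^2 + 32*u + 4)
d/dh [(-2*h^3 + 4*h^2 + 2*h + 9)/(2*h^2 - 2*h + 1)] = 2*(-2*h^4 + 4*h^3 - 9*h^2 - 14*h + 10)/(4*h^4 - 8*h^3 + 8*h^2 - 4*h + 1)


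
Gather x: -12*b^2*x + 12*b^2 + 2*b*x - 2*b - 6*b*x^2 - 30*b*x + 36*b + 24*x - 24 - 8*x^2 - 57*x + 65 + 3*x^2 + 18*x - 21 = 12*b^2 + 34*b + x^2*(-6*b - 5) + x*(-12*b^2 - 28*b - 15) + 20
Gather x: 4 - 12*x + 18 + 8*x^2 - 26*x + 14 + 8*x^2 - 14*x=16*x^2 - 52*x + 36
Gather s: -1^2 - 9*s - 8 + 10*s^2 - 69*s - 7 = 10*s^2 - 78*s - 16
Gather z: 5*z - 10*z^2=-10*z^2 + 5*z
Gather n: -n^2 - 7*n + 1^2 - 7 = -n^2 - 7*n - 6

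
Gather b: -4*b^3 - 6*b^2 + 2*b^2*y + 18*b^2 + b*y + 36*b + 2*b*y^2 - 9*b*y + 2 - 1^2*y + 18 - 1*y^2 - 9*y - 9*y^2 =-4*b^3 + b^2*(2*y + 12) + b*(2*y^2 - 8*y + 36) - 10*y^2 - 10*y + 20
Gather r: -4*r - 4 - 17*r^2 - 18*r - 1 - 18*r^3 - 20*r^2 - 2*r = -18*r^3 - 37*r^2 - 24*r - 5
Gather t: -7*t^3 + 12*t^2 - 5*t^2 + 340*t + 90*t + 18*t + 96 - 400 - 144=-7*t^3 + 7*t^2 + 448*t - 448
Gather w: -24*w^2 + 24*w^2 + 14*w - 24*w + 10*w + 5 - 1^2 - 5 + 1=0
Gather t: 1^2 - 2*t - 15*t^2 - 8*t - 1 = -15*t^2 - 10*t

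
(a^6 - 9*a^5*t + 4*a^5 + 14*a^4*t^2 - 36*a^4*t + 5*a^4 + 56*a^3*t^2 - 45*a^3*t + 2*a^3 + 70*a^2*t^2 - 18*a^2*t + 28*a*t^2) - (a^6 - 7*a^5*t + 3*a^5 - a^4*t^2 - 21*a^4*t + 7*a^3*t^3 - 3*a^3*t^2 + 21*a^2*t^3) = -2*a^5*t + a^5 + 15*a^4*t^2 - 15*a^4*t + 5*a^4 - 7*a^3*t^3 + 59*a^3*t^2 - 45*a^3*t + 2*a^3 - 21*a^2*t^3 + 70*a^2*t^2 - 18*a^2*t + 28*a*t^2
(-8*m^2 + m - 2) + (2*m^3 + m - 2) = 2*m^3 - 8*m^2 + 2*m - 4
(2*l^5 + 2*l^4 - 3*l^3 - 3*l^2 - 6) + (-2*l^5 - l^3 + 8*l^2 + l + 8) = 2*l^4 - 4*l^3 + 5*l^2 + l + 2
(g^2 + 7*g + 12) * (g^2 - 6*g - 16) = g^4 + g^3 - 46*g^2 - 184*g - 192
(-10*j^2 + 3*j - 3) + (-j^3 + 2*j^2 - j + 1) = -j^3 - 8*j^2 + 2*j - 2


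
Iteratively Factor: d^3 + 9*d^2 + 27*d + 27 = (d + 3)*(d^2 + 6*d + 9) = (d + 3)^2*(d + 3)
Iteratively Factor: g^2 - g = (g - 1)*(g)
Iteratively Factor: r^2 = (r)*(r)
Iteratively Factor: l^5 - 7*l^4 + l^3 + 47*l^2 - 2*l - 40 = (l - 1)*(l^4 - 6*l^3 - 5*l^2 + 42*l + 40) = (l - 5)*(l - 1)*(l^3 - l^2 - 10*l - 8) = (l - 5)*(l - 4)*(l - 1)*(l^2 + 3*l + 2) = (l - 5)*(l - 4)*(l - 1)*(l + 1)*(l + 2)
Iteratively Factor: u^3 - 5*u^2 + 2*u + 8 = (u - 4)*(u^2 - u - 2) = (u - 4)*(u - 2)*(u + 1)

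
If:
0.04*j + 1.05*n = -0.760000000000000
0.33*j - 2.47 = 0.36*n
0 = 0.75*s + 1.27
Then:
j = 6.43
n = -0.97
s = -1.69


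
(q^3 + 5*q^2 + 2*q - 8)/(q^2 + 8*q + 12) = (q^2 + 3*q - 4)/(q + 6)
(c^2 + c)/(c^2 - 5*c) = (c + 1)/(c - 5)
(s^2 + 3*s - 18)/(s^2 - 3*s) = (s + 6)/s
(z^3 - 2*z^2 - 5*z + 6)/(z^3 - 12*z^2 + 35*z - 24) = (z + 2)/(z - 8)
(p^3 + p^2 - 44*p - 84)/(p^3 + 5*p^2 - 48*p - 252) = (p + 2)/(p + 6)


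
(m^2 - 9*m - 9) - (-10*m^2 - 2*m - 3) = 11*m^2 - 7*m - 6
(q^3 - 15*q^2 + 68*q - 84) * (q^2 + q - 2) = q^5 - 14*q^4 + 51*q^3 + 14*q^2 - 220*q + 168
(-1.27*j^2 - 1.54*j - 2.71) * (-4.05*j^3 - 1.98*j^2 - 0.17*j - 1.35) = 5.1435*j^5 + 8.7516*j^4 + 14.2406*j^3 + 7.3421*j^2 + 2.5397*j + 3.6585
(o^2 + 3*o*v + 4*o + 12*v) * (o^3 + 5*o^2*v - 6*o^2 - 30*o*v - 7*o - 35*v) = o^5 + 8*o^4*v - 2*o^4 + 15*o^3*v^2 - 16*o^3*v - 31*o^3 - 30*o^2*v^2 - 248*o^2*v - 28*o^2 - 465*o*v^2 - 224*o*v - 420*v^2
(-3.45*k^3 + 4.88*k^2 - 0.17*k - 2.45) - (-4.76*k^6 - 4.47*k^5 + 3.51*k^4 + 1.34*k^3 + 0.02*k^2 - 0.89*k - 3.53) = 4.76*k^6 + 4.47*k^5 - 3.51*k^4 - 4.79*k^3 + 4.86*k^2 + 0.72*k + 1.08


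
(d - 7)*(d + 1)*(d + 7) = d^3 + d^2 - 49*d - 49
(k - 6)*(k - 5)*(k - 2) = k^3 - 13*k^2 + 52*k - 60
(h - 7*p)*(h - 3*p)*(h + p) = h^3 - 9*h^2*p + 11*h*p^2 + 21*p^3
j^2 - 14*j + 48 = (j - 8)*(j - 6)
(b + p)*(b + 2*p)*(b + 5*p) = b^3 + 8*b^2*p + 17*b*p^2 + 10*p^3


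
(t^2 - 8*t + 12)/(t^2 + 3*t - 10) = (t - 6)/(t + 5)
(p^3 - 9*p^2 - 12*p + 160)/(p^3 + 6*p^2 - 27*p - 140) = (p - 8)/(p + 7)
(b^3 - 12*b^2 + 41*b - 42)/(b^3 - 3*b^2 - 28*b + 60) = (b^2 - 10*b + 21)/(b^2 - b - 30)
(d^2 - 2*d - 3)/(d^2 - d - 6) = (d + 1)/(d + 2)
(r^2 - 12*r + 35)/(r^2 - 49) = (r - 5)/(r + 7)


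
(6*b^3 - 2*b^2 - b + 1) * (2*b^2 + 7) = 12*b^5 - 4*b^4 + 40*b^3 - 12*b^2 - 7*b + 7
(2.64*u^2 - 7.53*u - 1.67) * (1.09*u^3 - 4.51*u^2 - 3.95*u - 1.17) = 2.8776*u^5 - 20.1141*u^4 + 21.712*u^3 + 34.1864*u^2 + 15.4066*u + 1.9539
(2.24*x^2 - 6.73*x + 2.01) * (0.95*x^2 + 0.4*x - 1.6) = 2.128*x^4 - 5.4975*x^3 - 4.3665*x^2 + 11.572*x - 3.216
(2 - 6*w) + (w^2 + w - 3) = w^2 - 5*w - 1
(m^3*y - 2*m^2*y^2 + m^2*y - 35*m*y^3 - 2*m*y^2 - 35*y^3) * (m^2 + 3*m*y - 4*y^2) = m^5*y + m^4*y^2 + m^4*y - 45*m^3*y^3 + m^3*y^2 - 97*m^2*y^4 - 45*m^2*y^3 + 140*m*y^5 - 97*m*y^4 + 140*y^5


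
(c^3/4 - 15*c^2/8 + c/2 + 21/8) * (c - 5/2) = c^4/4 - 5*c^3/2 + 83*c^2/16 + 11*c/8 - 105/16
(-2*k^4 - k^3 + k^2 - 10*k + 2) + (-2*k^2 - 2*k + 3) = -2*k^4 - k^3 - k^2 - 12*k + 5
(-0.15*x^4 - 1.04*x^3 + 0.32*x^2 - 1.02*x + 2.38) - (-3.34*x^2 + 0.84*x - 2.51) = -0.15*x^4 - 1.04*x^3 + 3.66*x^2 - 1.86*x + 4.89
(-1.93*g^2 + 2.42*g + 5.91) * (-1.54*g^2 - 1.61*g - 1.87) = 2.9722*g^4 - 0.6195*g^3 - 9.3885*g^2 - 14.0405*g - 11.0517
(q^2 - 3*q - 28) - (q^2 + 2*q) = -5*q - 28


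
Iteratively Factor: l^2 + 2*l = (l)*(l + 2)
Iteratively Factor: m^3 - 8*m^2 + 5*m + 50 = (m - 5)*(m^2 - 3*m - 10) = (m - 5)^2*(m + 2)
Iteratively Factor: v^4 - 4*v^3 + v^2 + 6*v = (v + 1)*(v^3 - 5*v^2 + 6*v) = (v - 2)*(v + 1)*(v^2 - 3*v) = (v - 3)*(v - 2)*(v + 1)*(v)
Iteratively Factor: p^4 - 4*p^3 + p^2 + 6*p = (p)*(p^3 - 4*p^2 + p + 6) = p*(p - 2)*(p^2 - 2*p - 3) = p*(p - 2)*(p + 1)*(p - 3)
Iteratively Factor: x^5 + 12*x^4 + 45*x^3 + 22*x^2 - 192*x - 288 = (x + 3)*(x^4 + 9*x^3 + 18*x^2 - 32*x - 96) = (x + 3)*(x + 4)*(x^3 + 5*x^2 - 2*x - 24) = (x - 2)*(x + 3)*(x + 4)*(x^2 + 7*x + 12) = (x - 2)*(x + 3)*(x + 4)^2*(x + 3)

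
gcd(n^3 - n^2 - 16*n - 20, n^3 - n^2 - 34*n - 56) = n + 2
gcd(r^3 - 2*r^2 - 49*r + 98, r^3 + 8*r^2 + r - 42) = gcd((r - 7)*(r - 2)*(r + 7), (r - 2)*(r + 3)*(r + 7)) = r^2 + 5*r - 14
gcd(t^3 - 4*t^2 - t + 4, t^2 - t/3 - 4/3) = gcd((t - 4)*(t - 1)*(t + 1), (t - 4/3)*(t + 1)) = t + 1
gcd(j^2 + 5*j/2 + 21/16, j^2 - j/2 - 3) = 1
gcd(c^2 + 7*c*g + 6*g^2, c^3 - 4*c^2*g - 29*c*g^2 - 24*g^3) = c + g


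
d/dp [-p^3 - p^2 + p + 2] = -3*p^2 - 2*p + 1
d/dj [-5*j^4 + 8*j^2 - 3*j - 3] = -20*j^3 + 16*j - 3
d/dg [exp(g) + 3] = exp(g)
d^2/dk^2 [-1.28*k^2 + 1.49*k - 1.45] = -2.56000000000000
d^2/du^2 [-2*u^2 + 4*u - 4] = -4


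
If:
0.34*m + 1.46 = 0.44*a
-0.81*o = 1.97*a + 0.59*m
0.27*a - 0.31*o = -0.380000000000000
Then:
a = 0.45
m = -3.71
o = 1.62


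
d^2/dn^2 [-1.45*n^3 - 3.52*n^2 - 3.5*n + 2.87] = -8.7*n - 7.04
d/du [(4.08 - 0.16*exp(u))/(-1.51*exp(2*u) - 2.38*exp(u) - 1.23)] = (-0.2416*exp(2*u) + 12.3216*exp(u) + 9.9072)*exp(u)/(2.2801*exp(4*u) + 7.1876*exp(3*u) + 9.379*exp(2*u) + 5.8548*exp(u) + 1.5129)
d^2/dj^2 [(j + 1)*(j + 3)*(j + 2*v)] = 6*j + 4*v + 8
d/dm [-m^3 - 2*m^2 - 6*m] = -3*m^2 - 4*m - 6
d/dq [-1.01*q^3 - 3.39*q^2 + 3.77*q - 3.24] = -3.03*q^2 - 6.78*q + 3.77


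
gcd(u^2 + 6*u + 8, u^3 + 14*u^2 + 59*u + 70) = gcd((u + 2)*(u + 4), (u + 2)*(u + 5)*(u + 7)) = u + 2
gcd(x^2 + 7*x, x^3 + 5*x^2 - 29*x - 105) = x + 7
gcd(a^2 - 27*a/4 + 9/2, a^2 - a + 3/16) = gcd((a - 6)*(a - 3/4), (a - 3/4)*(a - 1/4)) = a - 3/4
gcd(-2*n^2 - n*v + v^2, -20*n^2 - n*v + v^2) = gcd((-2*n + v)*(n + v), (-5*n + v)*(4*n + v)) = 1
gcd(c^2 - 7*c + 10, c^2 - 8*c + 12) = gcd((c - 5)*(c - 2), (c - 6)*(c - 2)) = c - 2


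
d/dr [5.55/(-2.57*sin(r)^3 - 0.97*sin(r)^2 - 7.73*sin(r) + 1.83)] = (42.7905*sin(r)^2 + 10.767*sin(r) + 42.9015)*cos(r)/(2.57*sin(r)^3 + 0.97*sin(r)^2 + 7.73*sin(r) - 1.83)^2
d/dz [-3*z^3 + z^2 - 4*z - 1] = -9*z^2 + 2*z - 4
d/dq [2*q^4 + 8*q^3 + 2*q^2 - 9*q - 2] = 8*q^3 + 24*q^2 + 4*q - 9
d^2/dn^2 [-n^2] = -2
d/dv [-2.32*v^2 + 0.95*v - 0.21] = 0.95 - 4.64*v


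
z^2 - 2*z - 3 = (z - 3)*(z + 1)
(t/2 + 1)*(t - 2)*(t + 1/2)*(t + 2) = t^4/2 + 5*t^3/4 - 3*t^2/2 - 5*t - 2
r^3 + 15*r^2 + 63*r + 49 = (r + 1)*(r + 7)^2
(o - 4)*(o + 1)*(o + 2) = o^3 - o^2 - 10*o - 8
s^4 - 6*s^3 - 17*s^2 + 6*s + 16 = (s - 8)*(s - 1)*(s + 1)*(s + 2)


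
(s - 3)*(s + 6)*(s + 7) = s^3 + 10*s^2 + 3*s - 126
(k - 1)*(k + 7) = k^2 + 6*k - 7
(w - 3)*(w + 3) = w^2 - 9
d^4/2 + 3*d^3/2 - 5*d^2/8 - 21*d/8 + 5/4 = (d/2 + 1)*(d - 1)*(d - 1/2)*(d + 5/2)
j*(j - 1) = j^2 - j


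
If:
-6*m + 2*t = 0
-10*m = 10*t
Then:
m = 0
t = 0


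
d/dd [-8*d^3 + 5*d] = 5 - 24*d^2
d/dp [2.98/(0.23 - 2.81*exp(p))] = 8.3738*exp(p)/(2.81*exp(p) - 0.23)^2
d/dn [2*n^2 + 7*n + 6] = 4*n + 7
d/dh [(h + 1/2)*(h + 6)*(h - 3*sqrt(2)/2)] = 3*h^2 - 3*sqrt(2)*h + 13*h - 39*sqrt(2)/4 + 3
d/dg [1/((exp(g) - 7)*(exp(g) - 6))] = (13 - 2*exp(g))*exp(g)/(exp(4*g) - 26*exp(3*g) + 253*exp(2*g) - 1092*exp(g) + 1764)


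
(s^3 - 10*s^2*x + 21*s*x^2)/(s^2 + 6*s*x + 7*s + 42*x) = s*(s^2 - 10*s*x + 21*x^2)/(s^2 + 6*s*x + 7*s + 42*x)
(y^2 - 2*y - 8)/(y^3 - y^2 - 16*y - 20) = (y - 4)/(y^2 - 3*y - 10)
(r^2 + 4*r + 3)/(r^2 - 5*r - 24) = (r + 1)/(r - 8)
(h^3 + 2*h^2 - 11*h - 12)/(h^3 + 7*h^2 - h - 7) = (h^2 + h - 12)/(h^2 + 6*h - 7)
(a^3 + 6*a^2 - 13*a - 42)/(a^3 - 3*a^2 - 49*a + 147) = (a + 2)/(a - 7)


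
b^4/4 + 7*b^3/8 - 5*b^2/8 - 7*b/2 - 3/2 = (b/4 + 1/2)*(b - 2)*(b + 1/2)*(b + 3)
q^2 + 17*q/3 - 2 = (q - 1/3)*(q + 6)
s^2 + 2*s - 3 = (s - 1)*(s + 3)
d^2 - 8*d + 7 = (d - 7)*(d - 1)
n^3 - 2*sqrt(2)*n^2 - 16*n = n*(n - 4*sqrt(2))*(n + 2*sqrt(2))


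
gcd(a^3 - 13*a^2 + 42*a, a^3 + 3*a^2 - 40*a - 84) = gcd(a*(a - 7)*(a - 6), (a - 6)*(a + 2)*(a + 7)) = a - 6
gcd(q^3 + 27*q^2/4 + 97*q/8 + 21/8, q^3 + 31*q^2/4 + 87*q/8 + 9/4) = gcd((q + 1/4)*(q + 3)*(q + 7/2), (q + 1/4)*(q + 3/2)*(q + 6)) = q + 1/4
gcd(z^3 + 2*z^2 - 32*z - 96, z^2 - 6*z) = z - 6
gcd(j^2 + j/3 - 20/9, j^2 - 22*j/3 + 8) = j - 4/3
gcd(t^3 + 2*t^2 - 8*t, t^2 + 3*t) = t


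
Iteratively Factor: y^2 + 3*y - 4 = (y - 1)*(y + 4)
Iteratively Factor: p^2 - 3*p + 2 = (p - 2)*(p - 1)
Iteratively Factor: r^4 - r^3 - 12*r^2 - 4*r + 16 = (r + 2)*(r^3 - 3*r^2 - 6*r + 8) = (r + 2)^2*(r^2 - 5*r + 4) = (r - 4)*(r + 2)^2*(r - 1)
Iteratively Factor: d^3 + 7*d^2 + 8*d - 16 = (d + 4)*(d^2 + 3*d - 4) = (d - 1)*(d + 4)*(d + 4)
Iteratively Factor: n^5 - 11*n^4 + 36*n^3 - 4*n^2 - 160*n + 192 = (n - 2)*(n^4 - 9*n^3 + 18*n^2 + 32*n - 96) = (n - 4)*(n - 2)*(n^3 - 5*n^2 - 2*n + 24) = (n - 4)^2*(n - 2)*(n^2 - n - 6) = (n - 4)^2*(n - 3)*(n - 2)*(n + 2)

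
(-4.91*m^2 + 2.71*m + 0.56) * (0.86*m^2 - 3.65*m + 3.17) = -4.2226*m^4 + 20.2521*m^3 - 24.9746*m^2 + 6.5467*m + 1.7752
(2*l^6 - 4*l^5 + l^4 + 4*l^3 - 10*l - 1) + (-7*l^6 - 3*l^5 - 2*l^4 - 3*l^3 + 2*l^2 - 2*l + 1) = -5*l^6 - 7*l^5 - l^4 + l^3 + 2*l^2 - 12*l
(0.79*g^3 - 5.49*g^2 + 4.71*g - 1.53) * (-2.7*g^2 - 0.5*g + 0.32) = -2.133*g^5 + 14.428*g^4 - 9.7192*g^3 + 0.0191999999999997*g^2 + 2.2722*g - 0.4896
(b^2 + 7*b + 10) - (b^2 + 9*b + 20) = -2*b - 10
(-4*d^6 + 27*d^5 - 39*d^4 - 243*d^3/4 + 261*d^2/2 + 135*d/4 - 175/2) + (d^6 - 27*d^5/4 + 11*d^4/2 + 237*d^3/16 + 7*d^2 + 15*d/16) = -3*d^6 + 81*d^5/4 - 67*d^4/2 - 735*d^3/16 + 275*d^2/2 + 555*d/16 - 175/2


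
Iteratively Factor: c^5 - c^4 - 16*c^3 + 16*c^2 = (c + 4)*(c^4 - 5*c^3 + 4*c^2) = (c - 4)*(c + 4)*(c^3 - c^2) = (c - 4)*(c - 1)*(c + 4)*(c^2) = c*(c - 4)*(c - 1)*(c + 4)*(c)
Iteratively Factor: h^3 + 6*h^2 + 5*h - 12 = (h + 3)*(h^2 + 3*h - 4) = (h + 3)*(h + 4)*(h - 1)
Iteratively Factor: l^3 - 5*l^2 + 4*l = (l - 1)*(l^2 - 4*l) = l*(l - 1)*(l - 4)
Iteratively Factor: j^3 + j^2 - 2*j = (j - 1)*(j^2 + 2*j) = (j - 1)*(j + 2)*(j)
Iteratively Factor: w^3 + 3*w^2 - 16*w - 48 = (w + 4)*(w^2 - w - 12) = (w + 3)*(w + 4)*(w - 4)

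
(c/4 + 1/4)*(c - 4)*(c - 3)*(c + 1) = c^4/4 - 5*c^3/4 - c^2/4 + 17*c/4 + 3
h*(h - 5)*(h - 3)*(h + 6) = h^4 - 2*h^3 - 33*h^2 + 90*h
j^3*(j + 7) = j^4 + 7*j^3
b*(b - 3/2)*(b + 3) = b^3 + 3*b^2/2 - 9*b/2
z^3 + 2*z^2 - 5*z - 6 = (z - 2)*(z + 1)*(z + 3)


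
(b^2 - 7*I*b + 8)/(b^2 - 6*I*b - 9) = (-b^2 + 7*I*b - 8)/(-b^2 + 6*I*b + 9)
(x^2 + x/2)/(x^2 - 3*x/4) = 2*(2*x + 1)/(4*x - 3)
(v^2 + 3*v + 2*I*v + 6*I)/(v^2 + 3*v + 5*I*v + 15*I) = (v + 2*I)/(v + 5*I)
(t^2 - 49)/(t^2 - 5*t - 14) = (t + 7)/(t + 2)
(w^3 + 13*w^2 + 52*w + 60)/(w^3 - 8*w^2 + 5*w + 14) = (w^3 + 13*w^2 + 52*w + 60)/(w^3 - 8*w^2 + 5*w + 14)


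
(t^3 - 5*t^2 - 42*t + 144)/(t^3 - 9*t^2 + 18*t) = (t^2 - 2*t - 48)/(t*(t - 6))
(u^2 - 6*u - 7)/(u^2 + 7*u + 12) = (u^2 - 6*u - 7)/(u^2 + 7*u + 12)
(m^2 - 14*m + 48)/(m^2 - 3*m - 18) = (m - 8)/(m + 3)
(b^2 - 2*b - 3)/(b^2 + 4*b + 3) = (b - 3)/(b + 3)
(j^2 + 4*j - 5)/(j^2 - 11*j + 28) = (j^2 + 4*j - 5)/(j^2 - 11*j + 28)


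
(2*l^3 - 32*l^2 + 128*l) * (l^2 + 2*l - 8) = 2*l^5 - 28*l^4 + 48*l^3 + 512*l^2 - 1024*l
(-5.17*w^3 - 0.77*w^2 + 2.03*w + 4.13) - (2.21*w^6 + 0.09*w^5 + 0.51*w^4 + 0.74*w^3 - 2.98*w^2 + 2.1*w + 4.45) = -2.21*w^6 - 0.09*w^5 - 0.51*w^4 - 5.91*w^3 + 2.21*w^2 - 0.0700000000000003*w - 0.32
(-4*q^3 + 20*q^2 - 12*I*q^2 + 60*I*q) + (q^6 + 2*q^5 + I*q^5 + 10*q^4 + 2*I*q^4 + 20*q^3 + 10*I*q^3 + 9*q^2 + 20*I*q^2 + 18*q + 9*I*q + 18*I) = q^6 + 2*q^5 + I*q^5 + 10*q^4 + 2*I*q^4 + 16*q^3 + 10*I*q^3 + 29*q^2 + 8*I*q^2 + 18*q + 69*I*q + 18*I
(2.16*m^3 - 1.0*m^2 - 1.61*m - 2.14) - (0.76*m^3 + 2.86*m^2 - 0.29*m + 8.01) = 1.4*m^3 - 3.86*m^2 - 1.32*m - 10.15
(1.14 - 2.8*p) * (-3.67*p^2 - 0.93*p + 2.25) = 10.276*p^3 - 1.5798*p^2 - 7.3602*p + 2.565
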